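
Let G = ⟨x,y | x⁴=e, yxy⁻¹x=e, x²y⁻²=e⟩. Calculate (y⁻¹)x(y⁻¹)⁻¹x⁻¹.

[(y⁻¹), x] = (y⁻¹)·x·(y⁻¹)⁻¹·x⁻¹.
  (y⁻¹) · x = xy
  (xy) · y = x³
  (x³) · (x³) = x²

Answer: x²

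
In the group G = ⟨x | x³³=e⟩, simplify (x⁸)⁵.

Compute successive powers of (x⁸), reducing at each step:
  (x⁸)²: (x⁸) · x⁸ = x¹⁶
  (x⁸)³: (x¹⁶) · x⁸ = x²⁴
  (x⁸)⁴: (x²⁴) · x⁸ = x³²
  (x⁸)⁵: (x³²) · x⁸ = x⁷

Answer: x⁷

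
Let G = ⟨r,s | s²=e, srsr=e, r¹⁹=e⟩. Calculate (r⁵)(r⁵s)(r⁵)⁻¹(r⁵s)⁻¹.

[(r⁵), (r⁵s)] = (r⁵)·(r⁵s)·(r⁵)⁻¹·(r⁵s)⁻¹.
  (r⁵) · (r⁵s) = r¹⁰s
  (r¹⁰s) · (r¹⁴) = r¹⁵s
  (r¹⁵s) · (r⁵s) = r¹⁰

Answer: r¹⁰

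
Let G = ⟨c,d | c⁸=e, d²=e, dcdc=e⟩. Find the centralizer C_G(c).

⟨c⟩ ⊆ C_G(c) since powers of c commute with c; so |C_G(c)| ≥ |⟨c⟩| = 8.
By orbit–stabilizer, |C_G(c)| = |G| / |conj. class of c| = 16 / 2 = 8.
The 8 elements commuting with c are {e, c, c², c³, c⁴, c⁵, c⁶, c⁷}.

Answer: {e, c, c², c³, c⁴, c⁵, c⁶, c⁷}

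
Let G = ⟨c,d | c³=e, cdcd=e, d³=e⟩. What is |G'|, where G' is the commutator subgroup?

G' = [G, G] is generated by all commutators. The generator-pair commutators are: [c, d] = cd²c.
The subgroup they normally generate is {e, cd, c²d², cd²c}, of order 4.
Check: |G/G'| = 12/4 = 3 is the order of the abelianisation.

Answer: 4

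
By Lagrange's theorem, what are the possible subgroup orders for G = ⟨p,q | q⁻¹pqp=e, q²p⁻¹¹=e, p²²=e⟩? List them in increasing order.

|G| = 44 = 2² · 11. By Lagrange's theorem the order of any subgroup divides 44; the divisors of 44 are 1, 2, 4, 11, 22, 44.

Answer: 1, 2, 4, 11, 22, 44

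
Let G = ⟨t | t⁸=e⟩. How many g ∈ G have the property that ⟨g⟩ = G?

G is cyclic of order 8. An element generates G iff its order is 8, and a cyclic group of order 8 has exactly φ(8) = 4 such elements.

Answer: 4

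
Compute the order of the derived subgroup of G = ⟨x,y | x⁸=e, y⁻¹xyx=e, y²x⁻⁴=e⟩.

G' = [G, G] is generated by all commutators. The generator-pair commutators are: [x, y] = x².
The subgroup they normally generate is {e, x², x⁴, x⁶}, of order 4.
Check: |G/G'| = 16/4 = 4 is the order of the abelianisation.

Answer: 4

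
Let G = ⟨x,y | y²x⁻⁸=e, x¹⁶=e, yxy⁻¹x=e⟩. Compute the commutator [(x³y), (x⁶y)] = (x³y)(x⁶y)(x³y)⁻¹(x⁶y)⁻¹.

[(x³y), (x⁶y)] = (x³y)·(x⁶y)·(x³y)⁻¹·(x⁶y)⁻¹.
  (x³y) · (x⁶y) = x⁵
  (x⁵) · (x³y⁻¹) = y
  y · (x⁶y⁻¹) = x¹⁰

Answer: x¹⁰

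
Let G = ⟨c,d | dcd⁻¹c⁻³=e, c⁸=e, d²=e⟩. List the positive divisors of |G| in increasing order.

|G| = 16 = 2⁴. By Lagrange's theorem the order of any subgroup divides 16; the divisors of 16 are 1, 2, 4, 8, 16.

Answer: 1, 2, 4, 8, 16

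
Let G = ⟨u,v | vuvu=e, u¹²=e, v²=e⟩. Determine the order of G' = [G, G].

G' = [G, G] is generated by all commutators. The generator-pair commutators are: [u, v] = u².
The subgroup they normally generate is {e, u², u⁴, u⁶, u⁸, u¹⁰}, of order 6.
Check: |G/G'| = 24/6 = 4 is the order of the abelianisation.

Answer: 6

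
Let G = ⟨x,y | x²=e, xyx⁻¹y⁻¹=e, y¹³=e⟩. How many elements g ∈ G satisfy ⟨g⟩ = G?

G is cyclic of order 26. An element generates G iff its order is 26, and a cyclic group of order 26 has exactly φ(26) = 12 such elements.

Answer: 12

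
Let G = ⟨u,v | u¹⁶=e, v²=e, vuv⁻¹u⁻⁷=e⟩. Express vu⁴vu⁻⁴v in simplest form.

Multiply left to right, reducing at each step:
  v · u⁴ = u¹²v
  (u¹²v) · v = u¹²
  (u¹²) · u⁻⁴ = u⁸
  (u⁸) · v = u⁸v

Answer: u⁸v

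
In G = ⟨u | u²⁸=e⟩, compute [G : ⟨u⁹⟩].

First find ord(u⁹) by computing successive powers:
  (u⁹)¹ = u⁹, (u⁹)² = u¹⁸, (u⁹)³ = u²⁷, (u⁹)⁴ = u⁸, (u⁹)⁵ = u¹⁷, (u⁹)⁶ = u²⁶, (u⁹)⁷ = u⁷, (u⁹)⁸ = u¹⁶, (u⁹)⁹ = u²⁵, (u⁹)¹⁰ = u⁶, (u⁹)¹¹ = u¹⁵, (u⁹)¹² = u²⁴, (u⁹)¹³ = u⁵, (u⁹)¹⁴ = u¹⁴, (u⁹)¹⁵ = u²³, (u⁹)¹⁶ = u⁴, (u⁹)¹⁷ = u¹³, (u⁹)¹⁸ = u²², (u⁹)¹⁹ = u³, (u⁹)²⁰ = u¹², (u⁹)²¹ = u²¹, (u⁹)²² = u², (u⁹)²³ = u¹¹, (u⁹)²⁴ = u²⁰, (u⁹)²⁵ = u, (u⁹)²⁶ = u¹⁰, (u⁹)²⁷ = u¹⁹, (u⁹)²⁸ = e.
So |⟨u⁹⟩| = ord(u⁹) = 28. With |G| = 28, by Lagrange [G : ⟨u⁹⟩] = 28/28 = 1.

Answer: 1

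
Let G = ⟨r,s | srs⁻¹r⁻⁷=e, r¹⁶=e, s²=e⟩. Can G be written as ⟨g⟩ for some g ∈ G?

Every cyclic group is abelian. But r·s = rs while s·r = r⁷s, so r·s ≠ s·r and G is not abelian. Hence G is not cyclic.

Answer: No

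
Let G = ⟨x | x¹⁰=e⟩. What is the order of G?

G is generated by a single element, so G is cyclic. The relator gives x¹⁰ = e and no smaller power is forced to be e, so the 10 powers {e, x, x², x³, x⁴, x⁵, x⁶, x⁷, x⁸, x⁹} are distinct. Hence |G| = 10.

Answer: 10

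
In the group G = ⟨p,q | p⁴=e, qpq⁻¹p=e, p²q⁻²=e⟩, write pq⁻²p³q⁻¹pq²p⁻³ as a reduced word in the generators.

Multiply left to right, reducing at each step:
  p · q⁻² = p³
  (p³) · p³ = p²
  (p²) · q⁻¹ = q
  q · p = pq⁻¹
  (pq⁻¹) · q² = pq
  (pq) · p⁻³ = q

Answer: q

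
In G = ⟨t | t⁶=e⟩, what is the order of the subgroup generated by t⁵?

|⟨t⁵⟩| equals the order of t⁵. Compute successive powers until reaching e:
  (t⁵)¹ = t⁵, (t⁵)² = t⁴, (t⁵)³ = t³, (t⁵)⁴ = t², (t⁵)⁵ = t, (t⁵)⁶ = e.
The smallest positive k with (t⁵)ᵏ = e is 6, so |⟨t⁵⟩| = 6.

Answer: 6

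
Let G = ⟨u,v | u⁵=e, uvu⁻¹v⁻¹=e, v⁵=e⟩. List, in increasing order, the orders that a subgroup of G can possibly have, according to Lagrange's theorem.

|G| = 25 = 5². By Lagrange's theorem the order of any subgroup divides 25; the divisors of 25 are 1, 5, 25.

Answer: 1, 5, 25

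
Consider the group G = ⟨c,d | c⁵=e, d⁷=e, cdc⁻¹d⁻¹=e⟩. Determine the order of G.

Enumerate words in the generators, reducing via the relations: the distinct elements are
  {c, d, e, cd, c², c³, c⁴, d², d³, d⁴, d⁵, d⁶, cd², cd³, cd⁴, cd⁵, cd⁶, c²d, c³d, c⁴d, c²d², c²d³, c²d⁴, c²d⁵, c²d⁶, c³d², c³d³, c³d⁴, c³d⁵, c³d⁶, c⁴d², c⁴d³, c⁴d⁴, c⁴d⁵, c⁴d⁶}.
No further products give new elements, so |G| = 35.

Answer: 35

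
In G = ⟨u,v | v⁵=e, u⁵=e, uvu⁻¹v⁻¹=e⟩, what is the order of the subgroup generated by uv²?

|⟨uv²⟩| equals the order of uv². Compute successive powers until reaching e:
  (uv²)¹ = uv², (uv²)² = u²v⁴, (uv²)³ = u³v, (uv²)⁴ = u⁴v³, (uv²)⁵ = e.
The smallest positive k with (uv²)ᵏ = e is 5, so |⟨uv²⟩| = 5.

Answer: 5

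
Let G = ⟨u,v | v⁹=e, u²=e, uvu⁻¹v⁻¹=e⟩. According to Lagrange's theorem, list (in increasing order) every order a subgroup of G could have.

|G| = 18 = 2 · 3². By Lagrange's theorem the order of any subgroup divides 18; the divisors of 18 are 1, 2, 3, 6, 9, 18.

Answer: 1, 2, 3, 6, 9, 18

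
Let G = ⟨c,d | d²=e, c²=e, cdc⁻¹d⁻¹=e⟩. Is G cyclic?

|G| = 4, but the maximum element order in G is 2 < 4. No single element generates all of G, so G is not cyclic.

Answer: No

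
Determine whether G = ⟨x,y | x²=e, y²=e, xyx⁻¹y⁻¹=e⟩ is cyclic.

|G| = 4, but the maximum element order in G is 2 < 4. No single element generates all of G, so G is not cyclic.

Answer: No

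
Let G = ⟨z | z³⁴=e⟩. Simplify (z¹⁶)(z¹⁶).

Compute (z¹⁶) · (z¹⁶) by multiplying left to right and reducing via the relations at each step:
  (z¹⁶) · z¹⁶ = z³²

Answer: z³²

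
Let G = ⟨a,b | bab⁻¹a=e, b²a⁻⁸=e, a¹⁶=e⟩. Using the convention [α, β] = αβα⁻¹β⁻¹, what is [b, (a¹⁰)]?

[b, (a¹⁰)] = b·(a¹⁰)·b⁻¹·(a¹⁰)⁻¹.
  b · (a¹⁰) = a⁶b
  (a⁶b) · (b⁻¹) = a⁶
  (a⁶) · (a⁶) = a¹²

Answer: a¹²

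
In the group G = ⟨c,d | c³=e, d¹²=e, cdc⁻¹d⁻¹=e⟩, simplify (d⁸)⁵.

Compute successive powers of (d⁸), reducing at each step:
  (d⁸)²: (d⁸) · d⁸ = d⁴
  (d⁸)³: (d⁴) · d⁸ = e
  (d⁸)⁴: e · d⁸ = d⁸
  (d⁸)⁵: (d⁸) · d⁸ = d⁴

Answer: d⁴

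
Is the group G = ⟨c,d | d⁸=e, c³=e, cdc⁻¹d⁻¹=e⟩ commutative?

Each pair of generators commutes: c·d = cd = d·c. Since the generators pairwise commute, every element of G commutes with every other, so G is abelian.

Answer: Yes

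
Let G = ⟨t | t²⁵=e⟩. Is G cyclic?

|G| = 25. The element t has order 25 (its powers give 25 distinct elements), so ⟨t⟩ = G and G is cyclic.

Answer: Yes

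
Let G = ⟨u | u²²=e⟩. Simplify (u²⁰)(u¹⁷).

Compute (u²⁰) · (u¹⁷) by multiplying left to right and reducing via the relations at each step:
  (u²⁰) · u¹⁷ = u¹⁵

Answer: u¹⁵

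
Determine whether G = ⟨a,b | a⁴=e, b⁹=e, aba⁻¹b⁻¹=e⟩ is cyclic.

|G| = 36. The element ab has order 36 (its powers give 36 distinct elements), so ⟨ab⟩ = G and G is cyclic.

Answer: Yes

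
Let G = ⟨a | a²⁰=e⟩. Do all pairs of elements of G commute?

G has a single generator, so G is cyclic and hence abelian.

Answer: Yes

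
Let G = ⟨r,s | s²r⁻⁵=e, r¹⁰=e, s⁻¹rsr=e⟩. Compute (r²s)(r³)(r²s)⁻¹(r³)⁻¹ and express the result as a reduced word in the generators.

[(r²s), (r³)] = (r²s)·(r³)·(r²s)⁻¹·(r³)⁻¹.
  (r²s) · (r³) = r⁴s⁻¹
  (r⁴s⁻¹) · (r²s⁻¹) = r⁷
  (r⁷) · (r⁷) = r⁴

Answer: r⁴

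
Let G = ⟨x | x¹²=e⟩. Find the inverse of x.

The order of x is 12 (smallest k with xᵏ = e), so x⁻¹ = x¹¹ = x¹¹.
Check: x · (x¹¹) → x · x¹¹ = e, giving e as required.

Answer: x¹¹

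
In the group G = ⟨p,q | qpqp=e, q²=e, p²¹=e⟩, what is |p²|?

Compute successive powers until reaching e:
  (p²)¹ = p², (p²)² = p⁴, (p²)³ = p⁶, (p²)⁴ = p⁸, (p²)⁵ = p¹⁰, (p²)⁶ = p¹², (p²)⁷ = p¹⁴, (p²)⁸ = p¹⁶, (p²)⁹ = p¹⁸, (p²)¹⁰ = p²⁰, (p²)¹¹ = p, (p²)¹² = p³, (p²)¹³ = p⁵, (p²)¹⁴ = p⁷, (p²)¹⁵ = p⁹, (p²)¹⁶ = p¹¹, (p²)¹⁷ = p¹³, (p²)¹⁸ = p¹⁵, (p²)¹⁹ = p¹⁷, (p²)²⁰ = p¹⁹, (p²)²¹ = e.
The smallest positive k with (p²)ᵏ = e is 21.

Answer: 21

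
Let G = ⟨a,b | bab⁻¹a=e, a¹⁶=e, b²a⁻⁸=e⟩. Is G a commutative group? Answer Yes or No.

a·b = ab but b·a = a⁷b⁻¹, so a·b ≠ b·a and G is not abelian.

Answer: No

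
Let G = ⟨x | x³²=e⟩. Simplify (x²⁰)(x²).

Compute (x²⁰) · (x²) by multiplying left to right and reducing via the relations at each step:
  (x²⁰) · x² = x²²

Answer: x²²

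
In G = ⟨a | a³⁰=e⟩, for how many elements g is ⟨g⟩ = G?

G is cyclic of order 30. An element generates G iff its order is 30, and a cyclic group of order 30 has exactly φ(30) = 8 such elements.

Answer: 8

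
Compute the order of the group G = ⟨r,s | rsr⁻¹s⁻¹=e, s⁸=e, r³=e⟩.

Enumerate words in the generators, reducing via the relations: the distinct elements are
  {e, r, s, rs, r², s², s³, s⁴, s⁵, s⁶, s⁷, rs², rs³, rs⁴, rs⁵, rs⁶, rs⁷, r²s, r²s², r²s³, r²s⁴, r²s⁵, r²s⁶, r²s⁷}.
No further products give new elements, so |G| = 24.

Answer: 24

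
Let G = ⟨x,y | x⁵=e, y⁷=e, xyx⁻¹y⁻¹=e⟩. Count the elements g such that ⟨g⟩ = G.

G is cyclic of order 35. An element generates G iff its order is 35, and a cyclic group of order 35 has exactly φ(35) = 24 such elements.

Answer: 24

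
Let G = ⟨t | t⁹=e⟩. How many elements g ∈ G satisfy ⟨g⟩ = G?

G is cyclic of order 9. An element generates G iff its order is 9, and a cyclic group of order 9 has exactly φ(9) = 6 such elements.

Answer: 6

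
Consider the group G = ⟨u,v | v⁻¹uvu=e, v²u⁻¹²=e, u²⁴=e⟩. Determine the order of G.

Enumerate words in the generators, reducing via the relations: the distinct elements are
  {e, u, v, uv, u², u³, u⁴, u⁵, u⁶, u⁷, u⁸, u⁹, u²v, u²², u²³, u²¹, u²⁰, u³v, u¹², u¹³, u¹¹, u¹⁰, u¹⁴, u¹⁵, u¹⁶, u¹⁷, u¹⁸, u¹⁹, u⁴v, u⁵v, u⁶v, u⁷v, u⁸v, u⁹v, v⁻¹, uv⁻¹, u¹¹v, u¹⁰v, u²v⁻¹, u³v⁻¹, u⁴v⁻¹, u⁵v⁻¹, u⁶v⁻¹, u⁷v⁻¹, u⁸v⁻¹, u⁹v⁻¹, u¹¹v⁻¹, u¹⁰v⁻¹}.
No further products give new elements, so |G| = 48.

Answer: 48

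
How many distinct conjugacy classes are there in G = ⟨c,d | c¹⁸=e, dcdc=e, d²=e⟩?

The conjugacy classes (representative and size) are:
  [e] (size 1), [c] (size 2), [c²] (size 2), [c³] (size 2), [c¹⁴] (size 2), [c⁵] (size 2), [c¹²] (size 2), [c⁷] (size 2), [c¹⁰] (size 2), [c⁹] (size 1), [c¹⁰d] (size 9), [cd] (size 9).
Class equation: 1 + 2 + 2 + 2 + 2 + 2 + 2 + 2 + 2 + 1 + 9 + 9 = 36 = |G|. So G has 12 conjugacy classes.

Answer: 12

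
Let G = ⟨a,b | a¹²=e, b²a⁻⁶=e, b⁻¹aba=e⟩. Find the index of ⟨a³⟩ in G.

First find ord(a³) by computing successive powers:
  (a³)¹ = a³, (a³)² = a⁶, (a³)³ = a⁹, (a³)⁴ = e.
So |⟨a³⟩| = ord(a³) = 4. With |G| = 24, by Lagrange [G : ⟨a³⟩] = 24/4 = 6.

Answer: 6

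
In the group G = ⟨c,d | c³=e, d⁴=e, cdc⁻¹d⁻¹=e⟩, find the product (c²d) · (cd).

Compute (c²d) · (cd) by multiplying left to right and reducing via the relations at each step:
  (c²d) · c = d
  d · d = d²

Answer: d²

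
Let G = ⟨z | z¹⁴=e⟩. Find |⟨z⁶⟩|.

|⟨z⁶⟩| equals the order of z⁶. Compute successive powers until reaching e:
  (z⁶)¹ = z⁶, (z⁶)² = z¹², (z⁶)³ = z⁴, (z⁶)⁴ = z¹⁰, (z⁶)⁵ = z², (z⁶)⁶ = z⁸, (z⁶)⁷ = e.
The smallest positive k with (z⁶)ᵏ = e is 7, so |⟨z⁶⟩| = 7.

Answer: 7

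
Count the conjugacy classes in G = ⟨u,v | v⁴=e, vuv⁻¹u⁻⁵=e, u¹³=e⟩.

The conjugacy classes (representative and size) are:
  [e] (size 1), [u] (size 4), [u²] (size 4), [u⁹] (size 4), [u¹²v] (size 13), [u⁴v²] (size 13), [u¹²v³] (size 13).
Class equation: 1 + 4 + 4 + 4 + 13 + 13 + 13 = 52 = |G|. So G has 7 conjugacy classes.

Answer: 7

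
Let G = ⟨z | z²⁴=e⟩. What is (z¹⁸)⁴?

Compute successive powers of (z¹⁸), reducing at each step:
  (z¹⁸)²: (z¹⁸) · z¹⁸ = z¹²
  (z¹⁸)³: (z¹²) · z¹⁸ = z⁶
  (z¹⁸)⁴: (z⁶) · z¹⁸ = e

Answer: e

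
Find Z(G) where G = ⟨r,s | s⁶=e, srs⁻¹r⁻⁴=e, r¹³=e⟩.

An element z ∈ Z(G) iff z commutes with every generator.
For example e is central: e·r = r = r·e; e·s = s = s·e.
Whereas r ∉ Z(G) since r·s = rs ≠ r⁴s = s·r.
Checking each of the 78 elements this way gives Z(G) = {e}, of order 1.

Answer: {e}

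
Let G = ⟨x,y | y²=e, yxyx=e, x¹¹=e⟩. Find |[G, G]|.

G' = [G, G] is generated by all commutators. The generator-pair commutators are: [x, y] = x².
The subgroup they normally generate is {e, x, x², x³, x⁴, x⁵, x⁶, x⁷, x⁸, x⁹, x¹⁰}, of order 11.
Check: |G/G'| = 22/11 = 2 is the order of the abelianisation.

Answer: 11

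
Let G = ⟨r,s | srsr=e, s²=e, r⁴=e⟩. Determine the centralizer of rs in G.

⟨rs⟩ ⊆ C_G(rs) since powers of rs commute with rs; so |C_G(rs)| ≥ |⟨rs⟩| = 2.
By orbit–stabilizer, |C_G(rs)| = |G| / |conj. class of rs| = 8 / 2 = 4.
The 4 elements commuting with rs are {e, r², r³s, rs}.

Answer: {e, r², r³s, rs}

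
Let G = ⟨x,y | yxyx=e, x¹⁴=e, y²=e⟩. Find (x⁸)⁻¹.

The order of (x⁸) is 7 (smallest k with (x⁸)ᵏ = e), so (x⁸)⁻¹ = (x⁸)⁶ = x⁶.
Check: (x⁸) · (x⁶) → (x⁸) · x⁶ = e, giving e as required.

Answer: x⁶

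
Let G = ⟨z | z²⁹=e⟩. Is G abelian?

G has a single generator, so G is cyclic and hence abelian.

Answer: Yes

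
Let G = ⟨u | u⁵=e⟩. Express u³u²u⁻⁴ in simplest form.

Multiply left to right, reducing at each step:
  (u³) · u² = e
  e · u⁻⁴ = u

Answer: u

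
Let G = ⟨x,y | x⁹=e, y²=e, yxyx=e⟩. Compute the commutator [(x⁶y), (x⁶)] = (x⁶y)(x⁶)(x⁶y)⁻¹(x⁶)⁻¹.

[(x⁶y), (x⁶)] = (x⁶y)·(x⁶)·(x⁶y)⁻¹·(x⁶)⁻¹.
  (x⁶y) · (x⁶) = y
  y · (x⁶y) = x³
  (x³) · (x³) = x⁶

Answer: x⁶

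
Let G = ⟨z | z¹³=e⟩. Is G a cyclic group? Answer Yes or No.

|G| = 13. The element z has order 13 (its powers give 13 distinct elements), so ⟨z⟩ = G and G is cyclic.

Answer: Yes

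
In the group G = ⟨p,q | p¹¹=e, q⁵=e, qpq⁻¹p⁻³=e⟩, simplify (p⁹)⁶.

Compute successive powers of (p⁹), reducing at each step:
  (p⁹)²: (p⁹) · p⁹ = p⁷
  (p⁹)³: (p⁷) · p⁹ = p⁵
  (p⁹)⁴: (p⁵) · p⁹ = p³
  (p⁹)⁵: (p³) · p⁹ = p
  (p⁹)⁶: p · p⁹ = p¹⁰

Answer: p¹⁰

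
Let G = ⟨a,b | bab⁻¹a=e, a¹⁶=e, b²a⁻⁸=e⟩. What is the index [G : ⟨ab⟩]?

First find ord(ab) by computing successive powers:
  (ab)¹ = ab, (ab)² = a⁸, (ab)³ = ab⁻¹, (ab)⁴ = e.
So |⟨ab⟩| = ord(ab) = 4. With |G| = 32, by Lagrange [G : ⟨ab⟩] = 32/4 = 8.

Answer: 8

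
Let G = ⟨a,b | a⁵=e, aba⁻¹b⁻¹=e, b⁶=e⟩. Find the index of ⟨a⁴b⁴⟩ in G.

First find ord(a⁴b⁴) by computing successive powers:
  (a⁴b⁴)¹ = a⁴b⁴, (a⁴b⁴)² = a³b², (a⁴b⁴)³ = a², (a⁴b⁴)⁴ = ab⁴, (a⁴b⁴)⁵ = b², (a⁴b⁴)⁶ = a⁴, (a⁴b⁴)⁷ = a³b⁴, (a⁴b⁴)⁸ = a²b², (a⁴b⁴)⁹ = a, (a⁴b⁴)¹⁰ = b⁴, (a⁴b⁴)¹¹ = a⁴b², (a⁴b⁴)¹² = a³, (a⁴b⁴)¹³ = a²b⁴, (a⁴b⁴)¹⁴ = ab², (a⁴b⁴)¹⁵ = e.
So |⟨a⁴b⁴⟩| = ord(a⁴b⁴) = 15. With |G| = 30, by Lagrange [G : ⟨a⁴b⁴⟩] = 30/15 = 2.

Answer: 2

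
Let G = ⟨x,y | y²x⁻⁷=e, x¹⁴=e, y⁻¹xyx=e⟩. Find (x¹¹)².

Compute successive powers of (x¹¹), reducing at each step:
  (x¹¹)²: (x¹¹) · x¹¹ = x⁸

Answer: x⁸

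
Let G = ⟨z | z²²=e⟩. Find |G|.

G is generated by a single element, so G is cyclic. The relator gives z²² = e and no smaller power is forced to be e, so the 22 powers {e, z, z², z³, z⁴, z⁵, z⁶, z⁷, z⁸, z⁹, z²¹, z²⁰, z¹², z¹³, z¹¹, z¹⁰, z¹⁴, z¹⁵, z¹⁶, z¹⁷, z¹⁸, z¹⁹} are distinct. Hence |G| = 22.

Answer: 22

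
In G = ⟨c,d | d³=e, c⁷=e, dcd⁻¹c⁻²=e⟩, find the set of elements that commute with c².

⟨c²⟩ ⊆ C_G(c²) since powers of c² commute with c²; so |C_G(c²)| ≥ |⟨c²⟩| = 7.
By orbit–stabilizer, |C_G(c²)| = |G| / |conj. class of c²| = 21 / 3 = 7.
The 7 elements commuting with c² are {e, c, c², c³, c⁴, c⁵, c⁶}.

Answer: {e, c, c², c³, c⁴, c⁵, c⁶}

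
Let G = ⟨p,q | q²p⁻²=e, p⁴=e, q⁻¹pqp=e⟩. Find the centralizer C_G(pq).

⟨pq⟩ ⊆ C_G(pq) since powers of pq commute with pq; so |C_G(pq)| ≥ |⟨pq⟩| = 4.
By orbit–stabilizer, |C_G(pq)| = |G| / |conj. class of pq| = 8 / 2 = 4.
The 4 elements commuting with pq are {e, p², pq, pq⁻¹}.

Answer: {e, p², pq, pq⁻¹}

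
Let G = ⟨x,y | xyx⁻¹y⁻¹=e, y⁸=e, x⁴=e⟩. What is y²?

Compute successive powers of y, reducing at each step:
  y²: y · y = y²

Answer: y²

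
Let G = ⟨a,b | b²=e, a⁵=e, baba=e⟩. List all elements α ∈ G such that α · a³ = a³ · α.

⟨a³⟩ ⊆ C_G(a³) since powers of a³ commute with a³; so |C_G(a³)| ≥ |⟨a³⟩| = 5.
By orbit–stabilizer, |C_G(a³)| = |G| / |conj. class of a³| = 10 / 2 = 5.
The 5 elements commuting with a³ are {e, a, a², a³, a⁴}.

Answer: {e, a, a², a³, a⁴}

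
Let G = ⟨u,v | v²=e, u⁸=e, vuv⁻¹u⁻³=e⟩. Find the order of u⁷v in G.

Compute successive powers until reaching e:
  (u⁷v)¹ = u⁷v, (u⁷v)² = u⁴, (u⁷v)³ = u³v, (u⁷v)⁴ = e.
The smallest positive k with (u⁷v)ᵏ = e is 4.

Answer: 4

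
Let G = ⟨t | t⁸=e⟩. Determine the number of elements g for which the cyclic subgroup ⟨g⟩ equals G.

G is cyclic of order 8. An element generates G iff its order is 8, and a cyclic group of order 8 has exactly φ(8) = 4 such elements.

Answer: 4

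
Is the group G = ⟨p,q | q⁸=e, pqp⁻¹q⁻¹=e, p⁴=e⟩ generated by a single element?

|G| = 32, but the maximum element order in G is 8 < 32. No single element generates all of G, so G is not cyclic.

Answer: No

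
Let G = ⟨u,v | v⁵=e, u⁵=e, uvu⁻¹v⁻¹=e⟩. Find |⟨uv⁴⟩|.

|⟨uv⁴⟩| equals the order of uv⁴. Compute successive powers until reaching e:
  (uv⁴)¹ = uv⁴, (uv⁴)² = u²v³, (uv⁴)³ = u³v², (uv⁴)⁴ = u⁴v, (uv⁴)⁵ = e.
The smallest positive k with (uv⁴)ᵏ = e is 5, so |⟨uv⁴⟩| = 5.

Answer: 5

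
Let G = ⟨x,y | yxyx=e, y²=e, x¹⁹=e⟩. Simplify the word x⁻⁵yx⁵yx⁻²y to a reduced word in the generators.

Multiply left to right, reducing at each step:
  (x¹⁴) · y = x¹⁴y
  (x¹⁴y) · x⁵ = x⁹y
  (x⁹y) · y = x⁹
  (x⁹) · x⁻² = x⁷
  (x⁷) · y = x⁷y

Answer: x⁷y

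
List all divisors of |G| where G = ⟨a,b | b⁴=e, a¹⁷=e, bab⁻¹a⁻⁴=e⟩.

|G| = 68 = 2² · 17. By Lagrange's theorem the order of any subgroup divides 68; the divisors of 68 are 1, 2, 4, 17, 34, 68.

Answer: 1, 2, 4, 17, 34, 68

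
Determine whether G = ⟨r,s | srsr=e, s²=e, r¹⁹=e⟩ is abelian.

r·s = rs but s·r = r¹⁸s, so r·s ≠ s·r and G is not abelian.

Answer: No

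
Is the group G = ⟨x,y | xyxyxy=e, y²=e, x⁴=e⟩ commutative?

x·y = xy but y·x = yx, so x·y ≠ y·x and G is not abelian.

Answer: No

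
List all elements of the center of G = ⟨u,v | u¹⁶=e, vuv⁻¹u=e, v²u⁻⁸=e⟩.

An element z ∈ Z(G) iff z commutes with every generator.
For example u⁸ is central: (u⁸)·u = u⁹ = u·(u⁸); (u⁸)·v = v⁻¹ = v·(u⁸).
Whereas u ∉ Z(G) since u·v = uv ≠ u⁷v⁻¹ = v·u.
Checking each of the 32 elements this way gives Z(G) = {e, u⁸}, of order 2.

Answer: {e, u⁸}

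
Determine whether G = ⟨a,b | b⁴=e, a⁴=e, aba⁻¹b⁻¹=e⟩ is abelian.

Each pair of generators commutes: a·b = ab = b·a. Since the generators pairwise commute, every element of G commutes with every other, so G is abelian.

Answer: Yes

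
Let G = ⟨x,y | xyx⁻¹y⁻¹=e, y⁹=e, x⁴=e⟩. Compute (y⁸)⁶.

Compute successive powers of (y⁸), reducing at each step:
  (y⁸)²: (y⁸) · y⁸ = y⁷
  (y⁸)³: (y⁷) · y⁸ = y⁶
  (y⁸)⁴: (y⁶) · y⁸ = y⁵
  (y⁸)⁵: (y⁵) · y⁸ = y⁴
  (y⁸)⁶: (y⁴) · y⁸ = y³

Answer: y³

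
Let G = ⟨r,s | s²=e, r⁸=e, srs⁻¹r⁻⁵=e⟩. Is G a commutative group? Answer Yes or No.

r·s = rs but s·r = r⁵s, so r·s ≠ s·r and G is not abelian.

Answer: No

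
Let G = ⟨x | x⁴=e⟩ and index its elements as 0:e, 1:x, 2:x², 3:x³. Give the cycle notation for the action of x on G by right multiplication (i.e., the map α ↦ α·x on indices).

(0 1 2 3)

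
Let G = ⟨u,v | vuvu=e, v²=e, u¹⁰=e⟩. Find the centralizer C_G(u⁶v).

⟨u⁶v⟩ ⊆ C_G(u⁶v) since powers of u⁶v commute with u⁶v; so |C_G(u⁶v)| ≥ |⟨u⁶v⟩| = 2.
By orbit–stabilizer, |C_G(u⁶v)| = |G| / |conj. class of u⁶v| = 20 / 5 = 4.
The 4 elements commuting with u⁶v are {e, u⁵, uv, u⁶v}.

Answer: {e, u⁵, uv, u⁶v}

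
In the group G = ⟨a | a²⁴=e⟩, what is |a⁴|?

Compute successive powers until reaching e:
  (a⁴)¹ = a⁴, (a⁴)² = a⁸, (a⁴)³ = a¹², (a⁴)⁴ = a¹⁶, (a⁴)⁵ = a²⁰, (a⁴)⁶ = e.
The smallest positive k with (a⁴)ᵏ = e is 6.

Answer: 6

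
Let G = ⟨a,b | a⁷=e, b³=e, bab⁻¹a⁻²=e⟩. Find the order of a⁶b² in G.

Compute successive powers until reaching e:
  (a⁶b²)¹ = a⁶b², (a⁶b²)² = a²b, (a⁶b²)³ = e.
The smallest positive k with (a⁶b²)ᵏ = e is 3.

Answer: 3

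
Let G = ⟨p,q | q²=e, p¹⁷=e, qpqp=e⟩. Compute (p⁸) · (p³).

Compute (p⁸) · (p³) by multiplying left to right and reducing via the relations at each step:
  (p⁸) · p³ = p¹¹

Answer: p¹¹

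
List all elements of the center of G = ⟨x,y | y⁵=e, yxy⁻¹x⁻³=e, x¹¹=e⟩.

An element z ∈ Z(G) iff z commutes with every generator.
For example e is central: e·x = x = x·e; e·y = y = y·e.
Whereas x ∉ Z(G) since x·y = xy ≠ x³y = y·x.
Checking each of the 55 elements this way gives Z(G) = {e}, of order 1.

Answer: {e}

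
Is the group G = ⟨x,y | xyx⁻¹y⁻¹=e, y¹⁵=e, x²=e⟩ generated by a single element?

|G| = 30. The element xy has order 30 (its powers give 30 distinct elements), so ⟨xy⟩ = G and G is cyclic.

Answer: Yes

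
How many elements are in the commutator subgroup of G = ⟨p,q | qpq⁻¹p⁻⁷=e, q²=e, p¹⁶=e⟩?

G' = [G, G] is generated by all commutators. The generator-pair commutators are: [p, q] = p¹⁰.
The subgroup they normally generate is {e, p², p⁴, p⁶, p⁸, p¹⁰, p¹², p¹⁴}, of order 8.
Check: |G/G'| = 32/8 = 4 is the order of the abelianisation.

Answer: 8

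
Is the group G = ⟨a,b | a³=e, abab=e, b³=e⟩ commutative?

a·b = ab but b·a = a²b², so a·b ≠ b·a and G is not abelian.

Answer: No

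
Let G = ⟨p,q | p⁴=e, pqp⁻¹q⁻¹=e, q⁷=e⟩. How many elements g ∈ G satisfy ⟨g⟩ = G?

G is cyclic of order 28. An element generates G iff its order is 28, and a cyclic group of order 28 has exactly φ(28) = 12 such elements.

Answer: 12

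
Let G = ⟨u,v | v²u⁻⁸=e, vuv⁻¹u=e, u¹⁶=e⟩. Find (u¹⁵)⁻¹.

The order of (u¹⁵) is 16 (smallest k with (u¹⁵)ᵏ = e), so (u¹⁵)⁻¹ = (u¹⁵)¹⁵ = u.
Check: (u¹⁵) · u → (u¹⁵) · u = e, giving e as required.

Answer: u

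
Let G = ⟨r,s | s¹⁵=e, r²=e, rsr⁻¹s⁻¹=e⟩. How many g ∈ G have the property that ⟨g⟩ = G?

G is cyclic of order 30. An element generates G iff its order is 30, and a cyclic group of order 30 has exactly φ(30) = 8 such elements.

Answer: 8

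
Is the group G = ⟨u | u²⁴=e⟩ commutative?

G has a single generator, so G is cyclic and hence abelian.

Answer: Yes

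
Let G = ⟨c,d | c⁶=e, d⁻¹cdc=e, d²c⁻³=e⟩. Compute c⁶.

Compute successive powers of c, reducing at each step:
  c²: c · c = c²
  c³: (c²) · c = c³
  c⁴: (c³) · c = c⁴
  c⁵: (c⁴) · c = c⁵
  c⁶: (c⁵) · c = e

Answer: e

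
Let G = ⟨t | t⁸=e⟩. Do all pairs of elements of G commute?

G has a single generator, so G is cyclic and hence abelian.

Answer: Yes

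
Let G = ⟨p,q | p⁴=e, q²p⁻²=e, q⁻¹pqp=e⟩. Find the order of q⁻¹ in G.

Compute successive powers until reaching e:
  (q⁻¹)¹ = q⁻¹, (q⁻¹)² = p², (q⁻¹)³ = q, (q⁻¹)⁴ = e.
The smallest positive k with (q⁻¹)ᵏ = e is 4.

Answer: 4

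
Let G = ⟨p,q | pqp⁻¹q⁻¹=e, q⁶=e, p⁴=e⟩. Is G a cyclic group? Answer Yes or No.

|G| = 24, but the maximum element order in G is 12 < 24. No single element generates all of G, so G is not cyclic.

Answer: No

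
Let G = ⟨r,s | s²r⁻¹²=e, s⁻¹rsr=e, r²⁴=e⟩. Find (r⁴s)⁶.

Compute successive powers of (r⁴s), reducing at each step:
  (r⁴s)²: (r⁴s) · r⁴ = s;   s · s = r¹²
  (r⁴s)³: (r¹²) · r⁴ = r¹⁶;   (r¹⁶) · s = r⁴s⁻¹
  (r⁴s)⁴: (r⁴s⁻¹) · r⁴ = s⁻¹;   (s⁻¹) · s = e
  (r⁴s)⁵: e · r⁴ = r⁴;   (r⁴) · s = r⁴s
  (r⁴s)⁶: (r⁴s) · r⁴ = s;   s · s = r¹²

Answer: r¹²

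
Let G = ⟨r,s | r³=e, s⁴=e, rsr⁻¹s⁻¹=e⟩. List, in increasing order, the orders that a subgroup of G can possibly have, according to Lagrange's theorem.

|G| = 12 = 2² · 3. By Lagrange's theorem the order of any subgroup divides 12; the divisors of 12 are 1, 2, 3, 4, 6, 12.

Answer: 1, 2, 3, 4, 6, 12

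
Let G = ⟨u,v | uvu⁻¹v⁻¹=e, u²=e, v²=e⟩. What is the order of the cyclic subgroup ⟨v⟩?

|⟨v⟩| equals the order of v. Compute successive powers until reaching e:
  v¹ = v, v² = e.
The smallest positive k with vᵏ = e is 2, so |⟨v⟩| = 2.

Answer: 2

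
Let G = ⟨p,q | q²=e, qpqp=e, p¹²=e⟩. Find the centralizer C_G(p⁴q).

⟨p⁴q⟩ ⊆ C_G(p⁴q) since powers of p⁴q commute with p⁴q; so |C_G(p⁴q)| ≥ |⟨p⁴q⟩| = 2.
By orbit–stabilizer, |C_G(p⁴q)| = |G| / |conj. class of p⁴q| = 24 / 6 = 4.
The 4 elements commuting with p⁴q are {e, p⁶, p⁴q, p¹⁰q}.

Answer: {e, p⁶, p⁴q, p¹⁰q}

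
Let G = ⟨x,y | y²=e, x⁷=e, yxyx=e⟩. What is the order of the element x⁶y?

Compute successive powers until reaching e:
  (x⁶y)¹ = x⁶y, (x⁶y)² = e.
The smallest positive k with (x⁶y)ᵏ = e is 2.

Answer: 2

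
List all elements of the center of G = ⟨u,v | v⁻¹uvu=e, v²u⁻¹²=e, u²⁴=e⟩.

An element z ∈ Z(G) iff z commutes with every generator.
For example u¹² is central: (u¹²)·u = u¹³ = u·(u¹²); (u¹²)·v = v⁻¹ = v·(u¹²).
Whereas u ∉ Z(G) since u·v = uv ≠ u¹¹v⁻¹ = v·u.
Checking each of the 48 elements this way gives Z(G) = {e, u¹²}, of order 2.

Answer: {e, u¹²}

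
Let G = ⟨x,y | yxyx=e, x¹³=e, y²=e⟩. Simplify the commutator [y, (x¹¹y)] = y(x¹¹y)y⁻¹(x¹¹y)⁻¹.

[y, (x¹¹y)] = y·(x¹¹y)·y⁻¹·(x¹¹y)⁻¹.
  y · (x¹¹y) = x²
  (x²) · y = x²y
  (x²y) · (x¹¹y) = x⁴

Answer: x⁴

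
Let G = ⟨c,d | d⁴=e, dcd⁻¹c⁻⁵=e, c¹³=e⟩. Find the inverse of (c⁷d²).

The order of (c⁷d²) is 2 (smallest k with (c⁷d²)ᵏ = e), so (c⁷d²)⁻¹ = (c⁷d²)¹ = c⁷d².
Check: (c⁷d²) · (c⁷d²) → (c⁷d²) · c⁷ = d²;   (d²) · d² = e, giving e as required.

Answer: c⁷d²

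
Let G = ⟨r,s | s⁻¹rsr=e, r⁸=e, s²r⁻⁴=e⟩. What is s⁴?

Compute successive powers of s, reducing at each step:
  s²: s · s = r⁴
  s³: (r⁴) · s = s⁻¹
  s⁴: (s⁻¹) · s = e

Answer: e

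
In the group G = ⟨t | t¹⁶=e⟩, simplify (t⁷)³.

Compute successive powers of (t⁷), reducing at each step:
  (t⁷)²: (t⁷) · t⁷ = t¹⁴
  (t⁷)³: (t¹⁴) · t⁷ = t⁵

Answer: t⁵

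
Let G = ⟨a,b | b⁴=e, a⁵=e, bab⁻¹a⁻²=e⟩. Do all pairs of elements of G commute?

a·b = ab but b·a = a²b, so a·b ≠ b·a and G is not abelian.

Answer: No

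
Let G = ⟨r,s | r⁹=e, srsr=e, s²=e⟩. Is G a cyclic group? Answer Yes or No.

Every cyclic group is abelian. But r·s = rs while s·r = r⁸s, so r·s ≠ s·r and G is not abelian. Hence G is not cyclic.

Answer: No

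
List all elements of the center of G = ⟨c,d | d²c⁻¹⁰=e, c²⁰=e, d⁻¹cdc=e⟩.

An element z ∈ Z(G) iff z commutes with every generator.
For example c¹⁰ is central: (c¹⁰)·c = c¹¹ = c·(c¹⁰); (c¹⁰)·d = d⁻¹ = d·(c¹⁰).
Whereas c ∉ Z(G) since c·d = cd ≠ c⁹d⁻¹ = d·c.
Checking each of the 40 elements this way gives Z(G) = {e, c¹⁰}, of order 2.

Answer: {e, c¹⁰}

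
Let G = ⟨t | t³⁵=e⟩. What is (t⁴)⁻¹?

The order of (t⁴) is 35 (smallest k with (t⁴)ᵏ = e), so (t⁴)⁻¹ = (t⁴)³⁴ = t³¹.
Check: (t⁴) · (t³¹) → (t⁴) · t³¹ = e, giving e as required.

Answer: t³¹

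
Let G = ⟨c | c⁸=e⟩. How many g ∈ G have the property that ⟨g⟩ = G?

G is cyclic of order 8. An element generates G iff its order is 8, and a cyclic group of order 8 has exactly φ(8) = 4 such elements.

Answer: 4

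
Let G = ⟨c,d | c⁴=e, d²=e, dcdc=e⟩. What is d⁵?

Compute successive powers of d, reducing at each step:
  d²: d · d = e
  d³: e · d = d
  d⁴: d · d = e
  d⁵: e · d = d

Answer: d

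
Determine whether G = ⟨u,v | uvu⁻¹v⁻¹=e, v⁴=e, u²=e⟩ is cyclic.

|G| = 8, but the maximum element order in G is 4 < 8. No single element generates all of G, so G is not cyclic.

Answer: No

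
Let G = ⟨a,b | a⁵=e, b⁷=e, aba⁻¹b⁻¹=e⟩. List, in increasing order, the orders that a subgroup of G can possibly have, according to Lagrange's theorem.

|G| = 35 = 5 · 7. By Lagrange's theorem the order of any subgroup divides 35; the divisors of 35 are 1, 5, 7, 35.

Answer: 1, 5, 7, 35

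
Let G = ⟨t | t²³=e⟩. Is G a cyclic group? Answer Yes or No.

|G| = 23. The element t has order 23 (its powers give 23 distinct elements), so ⟨t⟩ = G and G is cyclic.

Answer: Yes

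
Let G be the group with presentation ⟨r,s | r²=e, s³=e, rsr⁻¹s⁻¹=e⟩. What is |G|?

Enumerate words in the generators, reducing via the relations: the distinct elements are
  {e, r, s, rs, s², rs²}.
No further products give new elements, so |G| = 6.

Answer: 6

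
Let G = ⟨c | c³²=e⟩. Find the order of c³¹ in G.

Compute successive powers until reaching e:
  (c³¹)¹ = c³¹, (c³¹)² = c³⁰, (c³¹)³ = c²⁹, (c³¹)⁴ = c²⁸, (c³¹)⁵ = c²⁷, (c³¹)⁶ = c²⁶, (c³¹)⁷ = c²⁵, (c³¹)⁸ = c²⁴, (c³¹)⁹ = c²³, (c³¹)¹⁰ = c²², (c³¹)¹¹ = c²¹, (c³¹)¹² = c²⁰, (c³¹)¹³ = c¹⁹, (c³¹)¹⁴ = c¹⁸, (c³¹)¹⁵ = c¹⁷, (c³¹)¹⁶ = c¹⁶, (c³¹)¹⁷ = c¹⁵, (c³¹)¹⁸ = c¹⁴, (c³¹)¹⁹ = c¹³, (c³¹)²⁰ = c¹², (c³¹)²¹ = c¹¹, (c³¹)²² = c¹⁰, (c³¹)²³ = c⁹, (c³¹)²⁴ = c⁸, (c³¹)²⁵ = c⁷, (c³¹)²⁶ = c⁶, (c³¹)²⁷ = c⁵, (c³¹)²⁸ = c⁴, (c³¹)²⁹ = c³, (c³¹)³⁰ = c², (c³¹)³¹ = c, (c³¹)³² = e.
The smallest positive k with (c³¹)ᵏ = e is 32.

Answer: 32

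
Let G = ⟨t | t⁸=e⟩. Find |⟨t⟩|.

|⟨t⟩| equals the order of t. Compute successive powers until reaching e:
  t¹ = t, t² = t², t³ = t³, t⁴ = t⁴, t⁵ = t⁵, t⁶ = t⁶, t⁷ = t⁷, t⁸ = e.
The smallest positive k with tᵏ = e is 8, so |⟨t⟩| = 8.

Answer: 8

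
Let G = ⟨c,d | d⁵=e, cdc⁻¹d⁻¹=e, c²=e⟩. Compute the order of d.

Compute successive powers until reaching e:
  d¹ = d, d² = d², d³ = d³, d⁴ = d⁴, d⁵ = e.
The smallest positive k with dᵏ = e is 5.

Answer: 5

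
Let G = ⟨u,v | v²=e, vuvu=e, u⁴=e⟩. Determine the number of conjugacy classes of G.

The conjugacy classes (representative and size) are:
  [e] (size 1), [u] (size 2), [u²] (size 1), [u²v] (size 2), [u³v] (size 2).
Class equation: 1 + 2 + 1 + 2 + 2 = 8 = |G|. So G has 5 conjugacy classes.

Answer: 5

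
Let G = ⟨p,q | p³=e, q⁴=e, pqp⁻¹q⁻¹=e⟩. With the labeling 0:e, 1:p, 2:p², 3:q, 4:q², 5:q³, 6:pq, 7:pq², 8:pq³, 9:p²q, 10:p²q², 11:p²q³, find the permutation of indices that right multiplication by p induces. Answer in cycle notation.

(0 1 2)(3 6 9)(4 7 10)(5 8 11)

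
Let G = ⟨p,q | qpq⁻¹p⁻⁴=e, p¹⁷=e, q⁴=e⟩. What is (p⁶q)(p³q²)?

Compute (p⁶q) · (p³q²) by multiplying left to right and reducing via the relations at each step:
  (p⁶q) · p³ = pq
  (pq) · q² = pq³

Answer: pq³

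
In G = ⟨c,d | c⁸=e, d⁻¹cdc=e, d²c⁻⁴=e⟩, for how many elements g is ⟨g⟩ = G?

⟨g⟩ = G would require ord(g) = |G| = 16, but the maximum element order in G is 8 < 16. So G is not cyclic and no single element generates it: the count is 0.

Answer: 0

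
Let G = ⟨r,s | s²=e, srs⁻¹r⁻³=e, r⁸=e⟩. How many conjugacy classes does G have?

The conjugacy classes (representative and size) are:
  [e] (size 1), [r³] (size 2), [r²] (size 2), [r⁴] (size 1), [r⁵] (size 2), [r⁴s] (size 4), [rs] (size 4).
Class equation: 1 + 2 + 2 + 1 + 2 + 4 + 4 = 16 = |G|. So G has 7 conjugacy classes.

Answer: 7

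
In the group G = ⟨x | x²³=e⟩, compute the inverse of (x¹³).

The order of (x¹³) is 23 (smallest k with (x¹³)ᵏ = e), so (x¹³)⁻¹ = (x¹³)²² = x¹⁰.
Check: (x¹³) · (x¹⁰) → (x¹³) · x¹⁰ = e, giving e as required.

Answer: x¹⁰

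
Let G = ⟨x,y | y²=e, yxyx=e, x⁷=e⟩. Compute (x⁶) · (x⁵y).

Compute (x⁶) · (x⁵y) by multiplying left to right and reducing via the relations at each step:
  (x⁶) · x⁵ = x⁴
  (x⁴) · y = x⁴y

Answer: x⁴y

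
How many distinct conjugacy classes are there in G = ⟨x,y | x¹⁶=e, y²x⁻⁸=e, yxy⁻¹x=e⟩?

The conjugacy classes (representative and size) are:
  [e] (size 1), [x] (size 2), [x¹⁴] (size 2), [x¹³] (size 2), [x¹²] (size 2), [x⁵] (size 2), [x¹⁰] (size 2), [x⁷] (size 2), [x⁸] (size 1), [y⁻¹] (size 8), [x⁷y⁻¹] (size 8).
Class equation: 1 + 2 + 2 + 2 + 2 + 2 + 2 + 2 + 1 + 8 + 8 = 32 = |G|. So G has 11 conjugacy classes.

Answer: 11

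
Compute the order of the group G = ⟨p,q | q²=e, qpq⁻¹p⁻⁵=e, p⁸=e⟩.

Enumerate words in the generators, reducing via the relations: the distinct elements are
  {e, p, q, pq, p², p³, p⁴, p⁵, p⁶, p⁷, p²q, p³q, p⁴q, p⁵q, p⁶q, p⁷q}.
No further products give new elements, so |G| = 16.

Answer: 16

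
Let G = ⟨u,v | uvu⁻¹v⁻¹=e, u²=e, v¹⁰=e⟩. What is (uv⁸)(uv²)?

Compute (uv⁸) · (uv²) by multiplying left to right and reducing via the relations at each step:
  (uv⁸) · u = v⁸
  (v⁸) · v² = e

Answer: e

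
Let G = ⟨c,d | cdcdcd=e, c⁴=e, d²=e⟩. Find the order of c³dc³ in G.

Compute successive powers until reaching e:
  (c³dc³)¹ = c³dc³, (c³dc³)² = dc²d, (c³dc³)³ = cdc, (c³dc³)⁴ = e.
The smallest positive k with (c³dc³)ᵏ = e is 4.

Answer: 4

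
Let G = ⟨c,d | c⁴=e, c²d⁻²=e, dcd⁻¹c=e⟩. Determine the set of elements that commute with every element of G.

An element z ∈ Z(G) iff z commutes with every generator.
For example c² is central: (c²)·c = c³ = c·(c²); (c²)·d = d⁻¹ = d·(c²).
Whereas c ∉ Z(G) since c·d = cd ≠ cd⁻¹ = d·c.
Checking each of the 8 elements this way gives Z(G) = {e, c²}, of order 2.

Answer: {e, c²}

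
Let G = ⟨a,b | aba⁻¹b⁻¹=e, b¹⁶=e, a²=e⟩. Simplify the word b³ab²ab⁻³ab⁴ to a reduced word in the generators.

Multiply left to right, reducing at each step:
  (b³) · a = ab³
  (ab³) · b² = ab⁵
  (ab⁵) · a = b⁵
  (b⁵) · b⁻³ = b²
  (b²) · a = ab²
  (ab²) · b⁴ = ab⁶

Answer: ab⁶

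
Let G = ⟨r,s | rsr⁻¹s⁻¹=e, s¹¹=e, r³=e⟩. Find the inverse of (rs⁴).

The order of (rs⁴) is 33 (smallest k with (rs⁴)ᵏ = e), so (rs⁴)⁻¹ = (rs⁴)³² = r²s⁷.
Check: (rs⁴) · (r²s⁷) → (rs⁴) · r² = s⁴;   (s⁴) · s⁷ = e, giving e as required.

Answer: r²s⁷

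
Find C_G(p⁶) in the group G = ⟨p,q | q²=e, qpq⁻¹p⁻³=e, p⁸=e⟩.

⟨p⁶⟩ ⊆ C_G(p⁶) since powers of p⁶ commute with p⁶; so |C_G(p⁶)| ≥ |⟨p⁶⟩| = 4.
By orbit–stabilizer, |C_G(p⁶)| = |G| / |conj. class of p⁶| = 16 / 2 = 8.
The 8 elements commuting with p⁶ are {e, p, p², p³, p⁴, p⁵, p⁶, p⁷}.

Answer: {e, p, p², p³, p⁴, p⁵, p⁶, p⁷}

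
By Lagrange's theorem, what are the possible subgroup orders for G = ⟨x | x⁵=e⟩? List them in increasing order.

|G| = 5 = 5. By Lagrange's theorem the order of any subgroup divides 5; the divisors of 5 are 1, 5.

Answer: 1, 5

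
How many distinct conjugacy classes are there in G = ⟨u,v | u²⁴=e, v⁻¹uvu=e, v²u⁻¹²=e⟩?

The conjugacy classes (representative and size) are:
  [e] (size 1), [u] (size 2), [u²] (size 2), [u³] (size 2), [u⁴] (size 2), [u⁵] (size 2), [u¹⁸] (size 2), [u⁷] (size 2), [u¹⁶] (size 2), [u¹⁵] (size 2), [u¹⁴] (size 2), [u¹³] (size 2), [u¹²] (size 1), [u⁶v] (size 12), [u⁵v⁻¹] (size 12).
Class equation: 1 + 2 + 2 + 2 + 2 + 2 + 2 + 2 + 2 + 2 + 2 + 2 + 1 + 12 + 12 = 48 = |G|. So G has 15 conjugacy classes.

Answer: 15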